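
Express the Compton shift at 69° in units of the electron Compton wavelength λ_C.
0.6416 λ_C

The Compton shift formula is:
Δλ = λ_C(1 - cos θ)

Dividing both sides by λ_C:
Δλ/λ_C = 1 - cos θ

For θ = 69°:
Δλ/λ_C = 1 - cos(69°)
Δλ/λ_C = 1 - 0.3584
Δλ/λ_C = 0.6416

This means the shift is 0.6416 × λ_C = 1.5568 pm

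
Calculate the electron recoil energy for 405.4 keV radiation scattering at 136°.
233.9135 keV

By energy conservation: K_e = E_initial - E_final

First find the scattered photon energy:
Initial wavelength: λ = hc/E = 3.0583 pm
Compton shift: Δλ = λ_C(1 - cos(136°)) = 4.1717 pm
Final wavelength: λ' = 3.0583 + 4.1717 = 7.2300 pm
Final photon energy: E' = hc/λ' = 171.4865 keV

Electron kinetic energy:
K_e = E - E' = 405.4000 - 171.4865 = 233.9135 keV

(Intermediate values are shown rounded; full precision is carried through to the final answer.)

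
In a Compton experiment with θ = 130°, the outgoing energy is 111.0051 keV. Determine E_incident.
172.6001 keV

Convert final energy to wavelength (hc ≈ 1239.842 keV·pm):
λ' = hc/E' = 1239.842 / 111.0051 = 11.1692 pm

Calculate the Compton shift:
Δλ = λ_C(1 - cos(130°))
Δλ = 2.4263 × (1 - cos(130°))
Δλ = 3.9859 pm

Initial wavelength:
λ = λ' - Δλ = 11.1692 - 3.9859 = 7.1833 pm

Initial energy:
E = hc/λ = 1239.842 / 7.1833 = 172.6001 keV

(Intermediate values are shown rounded; full precision is carried through to the final answer.)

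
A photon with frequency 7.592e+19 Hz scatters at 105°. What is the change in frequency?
3.311e+19 Hz (decrease)

Convert frequency to wavelength (c = 299792458 m/s):
λ₀ = c/f₀ = 299792458/7.592e+19 = 3.9487942e-12 m = 3.9488 pm

Calculate Compton shift:
Δλ = λ_C(1 - cos(105°)) = 3.0543 pm

Final wavelength:
λ' = λ₀ + Δλ = 3.9488 + 3.0543 = 7.0031 pm

Final frequency:
f' = c/λ' = 299792458/7.0030798e-12 = 4.2808660e+19 Hz

Frequency shift (decrease):
Δf = f₀ - f' = 7.592e+19 - 4.2808660e+19 = 3.311e+19 Hz

(Intermediate values are shown rounded; full precision is carried through to the final answer.)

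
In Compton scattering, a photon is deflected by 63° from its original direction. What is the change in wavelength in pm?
1.3248 pm

Using the Compton scattering formula:
Δλ = λ_C(1 - cos θ)

where λ_C = h/(m_e·c) ≈ 2.4263 pm is the Compton wavelength of an electron.

For θ = 63°:
cos(63°) = 0.4540
1 - cos(63°) = 0.5460

Δλ = 2.4263 × 0.5460
Δλ = 1.3248 pm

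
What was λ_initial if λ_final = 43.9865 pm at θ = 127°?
40.1000 pm

From λ' = λ + Δλ, we have λ = λ' - Δλ

First calculate the Compton shift:
Δλ = λ_C(1 - cos θ)
Δλ = 2.4263 × (1 - cos(127°))
Δλ = 2.4263 × 1.6018
Δλ = 3.8865 pm

Initial wavelength:
λ = λ' - Δλ
λ = 43.9865 - 3.8865
λ = 40.1000 pm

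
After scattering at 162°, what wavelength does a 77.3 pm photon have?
82.0339 pm

Using the Compton scattering formula:
λ' = λ + Δλ = λ + λ_C(1 - cos θ)

Given:
- Initial wavelength λ = 77.3 pm
- Scattering angle θ = 162°
- Compton wavelength λ_C ≈ 2.4263 pm

Calculate the shift:
Δλ = 2.4263 × (1 - cos(162°))
Δλ = 2.4263 × 1.9511
Δλ = 4.7339 pm

Final wavelength:
λ' = 77.3 + 4.7339 = 82.0339 pm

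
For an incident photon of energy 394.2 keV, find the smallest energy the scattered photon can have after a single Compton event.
155.0223 keV (at θ = 180°)

The scattered photon has minimum energy when its wavelength is maximum, i.e., when the Compton shift Δλ = λ_C(1 − cos θ) is maximum. This occurs at θ = 180° (backscattering), giving Δλ_max = 2λ_C = 4.8526 pm.

Initial wavelength: λ₀ = hc/E₀ = 3.1452 pm
Maximum final wavelength: λ'_max = λ₀ + 2λ_C = 3.1452 + 4.8526 = 7.9978 pm
Minimum final energy: E'_min = hc/λ'_max = 155.0223 keV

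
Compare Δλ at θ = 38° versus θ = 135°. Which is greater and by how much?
135° produces the larger shift by a factor of 8.053

Calculate both shifts using Δλ = λ_C(1 - cos θ):

For θ₁ = 38°:
Δλ₁ = 2.4263 × (1 - cos(38°))
Δλ₁ = 2.4263 × 0.2120
Δλ₁ = 0.5144 pm

For θ₂ = 135°:
Δλ₂ = 2.4263 × (1 - cos(135°))
Δλ₂ = 2.4263 × 1.7071
Δλ₂ = 4.1420 pm

The 135° angle produces the larger shift.
Ratio: 4.1420/0.5144 = 8.053

(Intermediate values are shown rounded; full precision is carried through to the final answer.)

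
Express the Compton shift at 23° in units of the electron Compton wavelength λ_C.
0.0795 λ_C

The Compton shift formula is:
Δλ = λ_C(1 - cos θ)

Dividing both sides by λ_C:
Δλ/λ_C = 1 - cos θ

For θ = 23°:
Δλ/λ_C = 1 - cos(23°)
Δλ/λ_C = 1 - 0.9205
Δλ/λ_C = 0.0795

This means the shift is 0.0795 × λ_C = 0.1929 pm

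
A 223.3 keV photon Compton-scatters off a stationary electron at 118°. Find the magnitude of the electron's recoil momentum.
1.6633e-22 kg·m/s

The electron is initially at rest, so by conservation of momentum:
p⃗_e = p⃗₀ − p⃗'  (incident photon momentum minus scattered photon momentum)

Photon momentum magnitudes (p = h/λ = E/c):
λ₀ = hc/E₀ = 5.5524 pm → p₀ = h/λ₀ = 1.1934e-22 kg·m/s
Δλ = λ_C(1 − cos 118°) = 3.5654 pm
λ' = 9.1178 pm → p' = h/λ' = 7.2672e-23 kg·m/s

The scattered photon makes angle θ = 118° with the incident direction, so by the law of cosines:
|p⃗_e|² = p₀² + p'² − 2p₀p'cos θ
|p⃗_e|² = (1.1934e-22)² + (7.2672e-23)² − 2·1.1934e-22·7.2672e-23·cos(118°)
|p⃗_e| = 1.6633e-22 kg·m/s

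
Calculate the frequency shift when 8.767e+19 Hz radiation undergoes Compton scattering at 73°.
2.930e+19 Hz (decrease)

Convert frequency to wavelength (c = 299792458 m/s):
λ₀ = c/f₀ = 299792458/8.767e+19 = 3.4195558e-12 m = 3.4196 pm

Calculate Compton shift:
Δλ = λ_C(1 - cos(73°)) = 1.7169 pm

Final wavelength:
λ' = λ₀ + Δλ = 3.4196 + 1.7169 = 5.1365 pm

Final frequency:
f' = c/λ' = 299792458/5.1364816e-12 = 5.8365333e+19 Hz

Frequency shift (decrease):
Δf = f₀ - f' = 8.767e+19 - 5.8365333e+19 = 2.930e+19 Hz

(Intermediate values are shown rounded; full precision is carried through to the final answer.)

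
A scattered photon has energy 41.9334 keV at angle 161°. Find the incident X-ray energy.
49.9001 keV

Convert final energy to wavelength (hc ≈ 1239.842 keV·pm):
λ' = hc/E' = 1239.842 / 41.9334 = 29.5669 pm

Calculate the Compton shift:
Δλ = λ_C(1 - cos(161°))
Δλ = 2.4263 × (1 - cos(161°))
Δλ = 4.7204 pm

Initial wavelength:
λ = λ' - Δλ = 29.5669 - 4.7204 = 24.8465 pm

Initial energy:
E = hc/λ = 1239.842 / 24.8465 = 49.9001 keV

(Intermediate values are shown rounded; full precision is carried through to the final answer.)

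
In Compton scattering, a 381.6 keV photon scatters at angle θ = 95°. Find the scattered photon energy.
210.6125 keV

First convert energy to wavelength:
λ = hc/E, with hc ≈ 1239.842 keV·pm (i.e. 1239.842 eV·nm)

For E = 381.6 keV = 381600 eV:
λ = 1239.842 keV·pm / 381.6 keV
λ = 3.2491 pm

Calculate the Compton shift:
Δλ = λ_C(1 - cos(95°)) = 2.4263 × 1.0872
Δλ = 2.6378 pm

Final wavelength:
λ' = 3.2491 + 2.6378 = 5.8868 pm

Final energy:
E' = hc/λ' = 1239.842 / 5.8868 = 210.6125 keV

(Intermediate values are shown rounded; full precision is carried through to the final answer.)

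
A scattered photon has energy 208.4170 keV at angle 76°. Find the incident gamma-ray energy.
301.7000 keV

Convert final energy to wavelength (hc ≈ 1239.842 keV·pm):
λ' = hc/E' = 1239.842 / 208.4170 = 5.9489 pm

Calculate the Compton shift:
Δλ = λ_C(1 - cos(76°))
Δλ = 2.4263 × (1 - cos(76°))
Δλ = 1.8393 pm

Initial wavelength:
λ = λ' - Δλ = 5.9489 - 1.8393 = 4.1095 pm

Initial energy:
E = hc/λ = 1239.842 / 4.1095 = 301.7000 keV

(Intermediate values are shown rounded; full precision is carried through to the final answer.)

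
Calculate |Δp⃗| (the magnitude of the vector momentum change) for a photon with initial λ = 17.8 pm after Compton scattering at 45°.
2.7975e-23 kg·m/s

Photon momentum magnitude is p = h/λ.

Initial momentum:
p₀ = h/λ = 6.6261e-34/1.7800e-11 = 3.7225e-23 kg·m/s

After scattering:
λ' = λ + Δλ = 17.8 + 0.7106 = 18.5106 pm
p' = h/λ' = 6.6261e-34/1.8511e-11 = 3.5796e-23 kg·m/s

Momentum is a vector; the scattered photon's direction makes angle θ = 45° with the incident direction. The magnitude of the vector change Δp⃗ = p⃗₀ − p⃗' is found from the law of cosines:
|Δp⃗|² = p₀² + p'² − 2p₀p'cos θ
|Δp⃗|² = (3.7225e-23)² + (3.5796e-23)² − 2·3.7225e-23·3.5796e-23·cos(45°)
|Δp⃗| = 2.7975e-23 kg·m/s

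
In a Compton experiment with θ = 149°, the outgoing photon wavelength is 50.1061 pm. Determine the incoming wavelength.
45.6000 pm

From λ' = λ + Δλ, we have λ = λ' - Δλ

First calculate the Compton shift:
Δλ = λ_C(1 - cos θ)
Δλ = 2.4263 × (1 - cos(149°))
Δλ = 2.4263 × 1.8572
Δλ = 4.5061 pm

Initial wavelength:
λ = λ' - Δλ
λ = 50.1061 - 4.5061
λ = 45.6000 pm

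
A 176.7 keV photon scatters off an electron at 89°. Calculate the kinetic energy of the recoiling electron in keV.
44.8105 keV

By energy conservation: K_e = E_initial - E_final

First find the scattered photon energy:
Initial wavelength: λ = hc/E = 7.0166 pm
Compton shift: Δλ = λ_C(1 - cos(89°)) = 2.3840 pm
Final wavelength: λ' = 7.0166 + 2.3840 = 9.4006 pm
Final photon energy: E' = hc/λ' = 131.8895 keV

Electron kinetic energy:
K_e = E - E' = 176.7000 - 131.8895 = 44.8105 keV

(Intermediate values are shown rounded; full precision is carried through to the final answer.)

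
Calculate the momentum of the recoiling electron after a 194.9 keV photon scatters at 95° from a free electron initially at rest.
1.3269e-22 kg·m/s

The electron is initially at rest, so by conservation of momentum:
p⃗_e = p⃗₀ − p⃗'  (incident photon momentum minus scattered photon momentum)

Photon momentum magnitudes (p = h/λ = E/c):
λ₀ = hc/E₀ = 6.3614 pm → p₀ = h/λ₀ = 1.0416e-22 kg·m/s
Δλ = λ_C(1 − cos 95°) = 2.6378 pm
λ' = 8.9992 pm → p' = h/λ' = 7.3630e-23 kg·m/s

The scattered photon makes angle θ = 95° with the incident direction, so by the law of cosines:
|p⃗_e|² = p₀² + p'² − 2p₀p'cos θ
|p⃗_e|² = (1.0416e-22)² + (7.3630e-23)² − 2·1.0416e-22·7.3630e-23·cos(95°)
|p⃗_e| = 1.3269e-22 kg·m/s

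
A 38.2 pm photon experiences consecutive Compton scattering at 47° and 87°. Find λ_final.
41.2709 pm

Apply Compton shift twice:

First scattering at θ₁ = 47°:
Δλ₁ = λ_C(1 - cos(47°))
Δλ₁ = 2.4263 × 0.3180
Δλ₁ = 0.7716 pm

After first scattering:
λ₁ = 38.2 + 0.7716 = 38.9716 pm

Second scattering at θ₂ = 87°:
Δλ₂ = λ_C(1 - cos(87°))
Δλ₂ = 2.4263 × 0.9477
Δλ₂ = 2.2993 pm

Final wavelength:
λ₂ = 38.9716 + 2.2993 = 41.2709 pm

Total shift: Δλ_total = 0.7716 + 2.2993 = 3.0709 pm

(Intermediate values are shown rounded; full precision is carried through to the final answer.)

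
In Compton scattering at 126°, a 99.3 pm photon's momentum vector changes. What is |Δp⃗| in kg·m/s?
1.1669e-23 kg·m/s

Photon momentum magnitude is p = h/λ.

Initial momentum:
p₀ = h/λ = 6.6261e-34/9.9300e-11 = 6.6728e-24 kg·m/s

After scattering:
λ' = λ + Δλ = 99.3 + 3.8525 = 103.1525 pm
p' = h/λ' = 6.6261e-34/1.0315e-10 = 6.4236e-24 kg·m/s

Momentum is a vector; the scattered photon's direction makes angle θ = 126° with the incident direction. The magnitude of the vector change Δp⃗ = p⃗₀ − p⃗' is found from the law of cosines:
|Δp⃗|² = p₀² + p'² − 2p₀p'cos θ
|Δp⃗|² = (6.6728e-24)² + (6.4236e-24)² − 2·6.6728e-24·6.4236e-24·cos(126°)
|Δp⃗| = 1.1669e-23 kg·m/s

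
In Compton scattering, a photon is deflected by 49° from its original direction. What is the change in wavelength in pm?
0.8345 pm

Using the Compton scattering formula:
Δλ = λ_C(1 - cos θ)

where λ_C = h/(m_e·c) ≈ 2.4263 pm is the Compton wavelength of an electron.

For θ = 49°:
cos(49°) = 0.6561
1 - cos(49°) = 0.3439

Δλ = 2.4263 × 0.3439
Δλ = 0.8345 pm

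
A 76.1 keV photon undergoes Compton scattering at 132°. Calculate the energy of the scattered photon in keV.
60.9496 keV

First convert energy to wavelength:
λ = hc/E, with hc ≈ 1239.842 keV·pm (i.e. 1239.842 eV·nm)

For E = 76.1 keV = 76100 eV:
λ = 1239.842 keV·pm / 76.1 keV
λ = 16.2923 pm

Calculate the Compton shift:
Δλ = λ_C(1 - cos(132°)) = 2.4263 × 1.6691
Δλ = 4.0498 pm

Final wavelength:
λ' = 16.2923 + 4.0498 = 20.3421 pm

Final energy:
E' = hc/λ' = 1239.842 / 20.3421 = 60.9496 keV

(Intermediate values are shown rounded; full precision is carried through to the final answer.)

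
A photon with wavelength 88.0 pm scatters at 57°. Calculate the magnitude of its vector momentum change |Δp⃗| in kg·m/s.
7.1416e-24 kg·m/s

Photon momentum magnitude is p = h/λ.

Initial momentum:
p₀ = h/λ = 6.6261e-34/8.8000e-11 = 7.5296e-24 kg·m/s

After scattering:
λ' = λ + Δλ = 88.0 + 1.1048 = 89.1048 pm
p' = h/λ' = 6.6261e-34/8.9105e-11 = 7.4363e-24 kg·m/s

Momentum is a vector; the scattered photon's direction makes angle θ = 57° with the incident direction. The magnitude of the vector change Δp⃗ = p⃗₀ − p⃗' is found from the law of cosines:
|Δp⃗|² = p₀² + p'² − 2p₀p'cos θ
|Δp⃗|² = (7.5296e-24)² + (7.4363e-24)² − 2·7.5296e-24·7.4363e-24·cos(57°)
|Δp⃗| = 7.1416e-24 kg·m/s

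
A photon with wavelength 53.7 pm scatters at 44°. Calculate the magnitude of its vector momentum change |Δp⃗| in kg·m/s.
9.1878e-24 kg·m/s

Photon momentum magnitude is p = h/λ.

Initial momentum:
p₀ = h/λ = 6.6261e-34/5.3700e-11 = 1.2339e-23 kg·m/s

After scattering:
λ' = λ + Δλ = 53.7 + 0.6810 = 54.3810 pm
p' = h/λ' = 6.6261e-34/5.4381e-11 = 1.2185e-23 kg·m/s

Momentum is a vector; the scattered photon's direction makes angle θ = 44° with the incident direction. The magnitude of the vector change Δp⃗ = p⃗₀ − p⃗' is found from the law of cosines:
|Δp⃗|² = p₀² + p'² − 2p₀p'cos θ
|Δp⃗|² = (1.2339e-23)² + (1.2185e-23)² − 2·1.2339e-23·1.2185e-23·cos(44°)
|Δp⃗| = 9.1878e-24 kg·m/s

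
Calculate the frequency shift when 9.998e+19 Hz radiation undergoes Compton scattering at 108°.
5.143e+19 Hz (decrease)

Convert frequency to wavelength (c = 299792458 m/s):
λ₀ = c/f₀ = 299792458/9.998e+19 = 2.9985243e-12 m = 2.9985 pm

Calculate Compton shift:
Δλ = λ_C(1 - cos(108°)) = 3.1761 pm

Final wavelength:
λ' = λ₀ + Δλ = 2.9985 + 3.1761 = 6.1746 pm

Final frequency:
f' = c/λ' = 299792458/6.1746056e-12 = 4.8552487e+19 Hz

Frequency shift (decrease):
Δf = f₀ - f' = 9.998e+19 - 4.8552487e+19 = 5.143e+19 Hz

(Intermediate values are shown rounded; full precision is carried through to the final answer.)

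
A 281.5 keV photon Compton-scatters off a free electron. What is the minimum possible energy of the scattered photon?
133.9351 keV (at θ = 180°)

The scattered photon has minimum energy when its wavelength is maximum, i.e., when the Compton shift Δλ = λ_C(1 − cos θ) is maximum. This occurs at θ = 180° (backscattering), giving Δλ_max = 2λ_C = 4.8526 pm.

Initial wavelength: λ₀ = hc/E₀ = 4.4044 pm
Maximum final wavelength: λ'_max = λ₀ + 2λ_C = 4.4044 + 4.8526 = 9.2570 pm
Minimum final energy: E'_min = hc/λ'_max = 133.9351 keV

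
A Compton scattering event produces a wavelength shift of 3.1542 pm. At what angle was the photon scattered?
107.46°

From the Compton formula Δλ = λ_C(1 - cos θ), we can solve for θ:

cos θ = 1 - Δλ/λ_C

Given:
- Δλ = 3.1542 pm
- λ_C = h/(m_e·c) ≈ 2.42631024 pm

cos θ = 1 - 3.1542/2.42631024
cos θ = 1 - 1.299999
cos θ = -0.299999

θ = arccos(-0.299999)
θ = 107.46°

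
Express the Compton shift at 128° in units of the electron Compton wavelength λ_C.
1.6157 λ_C

The Compton shift formula is:
Δλ = λ_C(1 - cos θ)

Dividing both sides by λ_C:
Δλ/λ_C = 1 - cos θ

For θ = 128°:
Δλ/λ_C = 1 - cos(128°)
Δλ/λ_C = 1 - -0.6157
Δλ/λ_C = 1.6157

This means the shift is 1.6157 × λ_C = 3.9201 pm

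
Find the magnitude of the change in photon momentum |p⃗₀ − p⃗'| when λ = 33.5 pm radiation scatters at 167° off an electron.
3.6847e-23 kg·m/s

Photon momentum magnitude is p = h/λ.

Initial momentum:
p₀ = h/λ = 6.6261e-34/3.3500e-11 = 1.9779e-23 kg·m/s

After scattering:
λ' = λ + Δλ = 33.5 + 4.7904 = 38.2904 pm
p' = h/λ' = 6.6261e-34/3.8290e-11 = 1.7305e-23 kg·m/s

Momentum is a vector; the scattered photon's direction makes angle θ = 167° with the incident direction. The magnitude of the vector change Δp⃗ = p⃗₀ − p⃗' is found from the law of cosines:
|Δp⃗|² = p₀² + p'² − 2p₀p'cos θ
|Δp⃗|² = (1.9779e-23)² + (1.7305e-23)² − 2·1.9779e-23·1.7305e-23·cos(167°)
|Δp⃗| = 3.6847e-23 kg·m/s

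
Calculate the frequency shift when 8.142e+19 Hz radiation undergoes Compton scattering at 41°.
1.133e+19 Hz (decrease)

Convert frequency to wavelength (c = 299792458 m/s):
λ₀ = c/f₀ = 299792458/8.142e+19 = 3.6820493e-12 m = 3.6820 pm

Calculate Compton shift:
Δλ = λ_C(1 - cos(41°)) = 0.5952 pm

Final wavelength:
λ' = λ₀ + Δλ = 3.6820 + 0.5952 = 4.2772 pm

Final frequency:
f' = c/λ' = 299792458/4.2772000e-12 = 7.0090821e+19 Hz

Frequency shift (decrease):
Δf = f₀ - f' = 8.142e+19 - 7.0090821e+19 = 1.133e+19 Hz

(Intermediate values are shown rounded; full precision is carried through to the final answer.)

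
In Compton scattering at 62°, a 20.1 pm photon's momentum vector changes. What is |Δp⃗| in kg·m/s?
3.2979e-23 kg·m/s

Photon momentum magnitude is p = h/λ.

Initial momentum:
p₀ = h/λ = 6.6261e-34/2.0100e-11 = 3.2966e-23 kg·m/s

After scattering:
λ' = λ + Δλ = 20.1 + 1.2872 = 21.3872 pm
p' = h/λ' = 6.6261e-34/2.1387e-11 = 3.0981e-23 kg·m/s

Momentum is a vector; the scattered photon's direction makes angle θ = 62° with the incident direction. The magnitude of the vector change Δp⃗ = p⃗₀ − p⃗' is found from the law of cosines:
|Δp⃗|² = p₀² + p'² − 2p₀p'cos θ
|Δp⃗|² = (3.2966e-23)² + (3.0981e-23)² − 2·3.2966e-23·3.0981e-23·cos(62°)
|Δp⃗| = 3.2979e-23 kg·m/s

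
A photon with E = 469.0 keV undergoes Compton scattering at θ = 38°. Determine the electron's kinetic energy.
76.3888 keV

By energy conservation: K_e = E_initial - E_final

First find the scattered photon energy:
Initial wavelength: λ = hc/E = 2.6436 pm
Compton shift: Δλ = λ_C(1 - cos(38°)) = 0.5144 pm
Final wavelength: λ' = 2.6436 + 0.5144 = 3.1579 pm
Final photon energy: E' = hc/λ' = 392.6112 keV

Electron kinetic energy:
K_e = E - E' = 469.0000 - 392.6112 = 76.3888 keV

(Intermediate values are shown rounded; full precision is carried through to the final answer.)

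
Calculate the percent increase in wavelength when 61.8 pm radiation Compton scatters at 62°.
2.0829%

Calculate the Compton shift:
Δλ = λ_C(1 - cos(62°))
Δλ = 2.4263 × (1 - cos(62°))
Δλ = 2.4263 × 0.5305
Δλ = 1.2872 pm

Percentage change:
(Δλ/λ₀) × 100 = (1.2872/61.8) × 100
= 2.0829%

(Intermediate values are shown rounded; full precision is carried through to the final answer.)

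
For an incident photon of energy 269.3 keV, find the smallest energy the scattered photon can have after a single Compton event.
131.1091 keV (at θ = 180°)

The scattered photon has minimum energy when its wavelength is maximum, i.e., when the Compton shift Δλ = λ_C(1 − cos θ) is maximum. This occurs at θ = 180° (backscattering), giving Δλ_max = 2λ_C = 4.8526 pm.

Initial wavelength: λ₀ = hc/E₀ = 4.6039 pm
Maximum final wavelength: λ'_max = λ₀ + 2λ_C = 4.6039 + 4.8526 = 9.4566 pm
Minimum final energy: E'_min = hc/λ'_max = 131.1091 keV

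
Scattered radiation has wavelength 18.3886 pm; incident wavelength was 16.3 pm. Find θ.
82.00°

First find the wavelength shift:
Δλ = λ' - λ = 18.3886 - 16.3 = 2.0886 pm

Using Δλ = λ_C(1 - cos θ), with λ_C = h/(m_e·c) ≈ 2.42631024 pm:
cos θ = 1 - Δλ/λ_C
cos θ = 1 - 2.0886/2.42631024
cos θ = 0.139187

θ = arccos(0.139187)
θ = 82.00°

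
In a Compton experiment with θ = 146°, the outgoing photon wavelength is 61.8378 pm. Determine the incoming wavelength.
57.4000 pm

From λ' = λ + Δλ, we have λ = λ' - Δλ

First calculate the Compton shift:
Δλ = λ_C(1 - cos θ)
Δλ = 2.4263 × (1 - cos(146°))
Δλ = 2.4263 × 1.8290
Δλ = 4.4378 pm

Initial wavelength:
λ = λ' - Δλ
λ = 61.8378 - 4.4378
λ = 57.4000 pm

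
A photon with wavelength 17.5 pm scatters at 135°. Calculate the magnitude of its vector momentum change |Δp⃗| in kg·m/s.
6.3328e-23 kg·m/s

Photon momentum magnitude is p = h/λ.

Initial momentum:
p₀ = h/λ = 6.6261e-34/1.7500e-11 = 3.7863e-23 kg·m/s

After scattering:
λ' = λ + Δλ = 17.5 + 4.1420 = 21.6420 pm
p' = h/λ' = 6.6261e-34/2.1642e-11 = 3.0617e-23 kg·m/s

Momentum is a vector; the scattered photon's direction makes angle θ = 135° with the incident direction. The magnitude of the vector change Δp⃗ = p⃗₀ − p⃗' is found from the law of cosines:
|Δp⃗|² = p₀² + p'² − 2p₀p'cos θ
|Δp⃗|² = (3.7863e-23)² + (3.0617e-23)² − 2·3.7863e-23·3.0617e-23·cos(135°)
|Δp⃗| = 6.3328e-23 kg·m/s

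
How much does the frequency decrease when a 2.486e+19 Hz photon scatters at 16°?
1.923e+17 Hz (decrease)

Convert frequency to wavelength (c = 299792458 m/s):
λ₀ = c/f₀ = 299792458/2.486e+19 = 1.2059230e-11 m = 12.0592 pm

Calculate Compton shift:
Δλ = λ_C(1 - cos(16°)) = 0.0940 pm

Final wavelength:
λ' = λ₀ + Δλ = 12.0592 + 0.0940 = 12.1532 pm

Final frequency:
f' = c/λ' = 299792458/1.2153221e-11 = 2.4667737e+19 Hz

Frequency shift (decrease):
Δf = f₀ - f' = 2.486e+19 - 2.4667737e+19 = 1.923e+17 Hz

(Intermediate values are shown rounded; full precision is carried through to the final answer.)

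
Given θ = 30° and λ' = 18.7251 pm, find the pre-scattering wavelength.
18.4000 pm

From λ' = λ + Δλ, we have λ = λ' - Δλ

First calculate the Compton shift:
Δλ = λ_C(1 - cos θ)
Δλ = 2.4263 × (1 - cos(30°))
Δλ = 2.4263 × 0.1340
Δλ = 0.3251 pm

Initial wavelength:
λ = λ' - Δλ
λ = 18.7251 - 0.3251
λ = 18.4000 pm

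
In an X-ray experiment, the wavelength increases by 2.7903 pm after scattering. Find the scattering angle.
98.63°

From the Compton formula Δλ = λ_C(1 - cos θ), we can solve for θ:

cos θ = 1 - Δλ/λ_C

Given:
- Δλ = 2.7903 pm
- λ_C = h/(m_e·c) ≈ 2.42631024 pm

cos θ = 1 - 2.7903/2.42631024
cos θ = 1 - 1.150018
cos θ = -0.150018

θ = arccos(-0.150018)
θ = 98.63°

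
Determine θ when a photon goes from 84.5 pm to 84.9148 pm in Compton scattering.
34.00°

First find the wavelength shift:
Δλ = λ' - λ = 84.9148 - 84.5 = 0.4148 pm

Using Δλ = λ_C(1 - cos θ), with λ_C = h/(m_e·c) ≈ 2.42631024 pm:
cos θ = 1 - Δλ/λ_C
cos θ = 1 - 0.4148/2.42631024
cos θ = 0.829041

θ = arccos(0.829041)
θ = 34.00°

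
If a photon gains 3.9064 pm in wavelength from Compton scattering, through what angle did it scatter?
127.59°

From the Compton formula Δλ = λ_C(1 - cos θ), we can solve for θ:

cos θ = 1 - Δλ/λ_C

Given:
- Δλ = 3.9064 pm
- λ_C = h/(m_e·c) ≈ 2.42631024 pm

cos θ = 1 - 3.9064/2.42631024
cos θ = 1 - 1.610017
cos θ = -0.610017

θ = arccos(-0.610017)
θ = 127.59°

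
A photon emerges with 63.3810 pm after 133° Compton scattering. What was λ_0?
59.3000 pm

From λ' = λ + Δλ, we have λ = λ' - Δλ

First calculate the Compton shift:
Δλ = λ_C(1 - cos θ)
Δλ = 2.4263 × (1 - cos(133°))
Δλ = 2.4263 × 1.6820
Δλ = 4.0810 pm

Initial wavelength:
λ = λ' - Δλ
λ = 63.3810 - 4.0810
λ = 59.3000 pm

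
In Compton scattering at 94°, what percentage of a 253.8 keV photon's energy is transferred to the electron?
0.3470 (or 34.70%)

Calculate initial and final photon energies:

Initial: E₀ = 253.8 keV → λ₀ = 4.8851 pm
Compton shift: Δλ = 2.5956 pm
Final wavelength: λ' = 7.4807 pm
Final energy: E' = 165.7393 keV

Fractional energy loss:
(E₀ - E')/E₀ = (253.8000 - 165.7393)/253.8000
= 88.0607/253.8000
= 0.3470
= 34.70%

(Intermediate values are shown rounded; full precision is carried through to the final answer.)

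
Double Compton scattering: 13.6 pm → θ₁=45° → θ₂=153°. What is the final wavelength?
18.8988 pm

Apply Compton shift twice:

First scattering at θ₁ = 45°:
Δλ₁ = λ_C(1 - cos(45°))
Δλ₁ = 2.4263 × 0.2929
Δλ₁ = 0.7106 pm

After first scattering:
λ₁ = 13.6 + 0.7106 = 14.3106 pm

Second scattering at θ₂ = 153°:
Δλ₂ = λ_C(1 - cos(153°))
Δλ₂ = 2.4263 × 1.8910
Δλ₂ = 4.5882 pm

Final wavelength:
λ₂ = 14.3106 + 4.5882 = 18.8988 pm

Total shift: Δλ_total = 0.7106 + 4.5882 = 5.2988 pm

(Intermediate values are shown rounded; full precision is carried through to the final answer.)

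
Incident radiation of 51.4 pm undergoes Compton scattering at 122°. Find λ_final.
55.1121 pm

Using the Compton scattering formula:
λ' = λ + Δλ = λ + λ_C(1 - cos θ)

Given:
- Initial wavelength λ = 51.4 pm
- Scattering angle θ = 122°
- Compton wavelength λ_C ≈ 2.4263 pm

Calculate the shift:
Δλ = 2.4263 × (1 - cos(122°))
Δλ = 2.4263 × 1.5299
Δλ = 3.7121 pm

Final wavelength:
λ' = 51.4 + 3.7121 = 55.1121 pm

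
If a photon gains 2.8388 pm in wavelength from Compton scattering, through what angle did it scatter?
99.79°

From the Compton formula Δλ = λ_C(1 - cos θ), we can solve for θ:

cos θ = 1 - Δλ/λ_C

Given:
- Δλ = 2.8388 pm
- λ_C = h/(m_e·c) ≈ 2.42631024 pm

cos θ = 1 - 2.8388/2.42631024
cos θ = 1 - 1.170007
cos θ = -0.170007

θ = arccos(-0.170007)
θ = 99.79°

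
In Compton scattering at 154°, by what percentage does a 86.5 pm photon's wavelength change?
5.3261%

Calculate the Compton shift:
Δλ = λ_C(1 - cos(154°))
Δλ = 2.4263 × (1 - cos(154°))
Δλ = 2.4263 × 1.8988
Δλ = 4.6071 pm

Percentage change:
(Δλ/λ₀) × 100 = (4.6071/86.5) × 100
= 5.3261%

(Intermediate values are shown rounded; full precision is carried through to the final answer.)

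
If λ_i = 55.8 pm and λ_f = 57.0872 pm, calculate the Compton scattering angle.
62.00°

First find the wavelength shift:
Δλ = λ' - λ = 57.0872 - 55.8 = 1.2872 pm

Using Δλ = λ_C(1 - cos θ), with λ_C = h/(m_e·c) ≈ 2.42631024 pm:
cos θ = 1 - Δλ/λ_C
cos θ = 1 - 1.2872/2.42631024
cos θ = 0.469483

θ = arccos(0.469483)
θ = 62.00°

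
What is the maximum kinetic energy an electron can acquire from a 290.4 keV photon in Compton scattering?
154.4829 keV

Maximum energy transfer occurs at θ = 180° (backscattering).

Initial photon: E₀ = 290.4 keV → λ₀ = 4.2694 pm

Maximum Compton shift (at 180°):
Δλ_max = 2λ_C = 2 × 2.4263 = 4.8526 pm

Final wavelength:
λ' = 4.2694 + 4.8526 = 9.1220 pm

Minimum photon energy (maximum energy to electron):
E'_min = hc/λ' = 135.9171 keV

Maximum electron kinetic energy:
K_max = E₀ - E'_min = 290.4000 - 135.9171 = 154.4829 keV

(Intermediate values are shown rounded; full precision is carried through to the final answer.)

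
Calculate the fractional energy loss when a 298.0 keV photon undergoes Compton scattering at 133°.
0.4952 (or 49.52%)

Calculate initial and final photon energies:

Initial: E₀ = 298.0 keV → λ₀ = 4.1605 pm
Compton shift: Δλ = 4.0810 pm
Final wavelength: λ' = 8.2416 pm
Final energy: E' = 150.4372 keV

Fractional energy loss:
(E₀ - E')/E₀ = (298.0000 - 150.4372)/298.0000
= 147.5628/298.0000
= 0.4952
= 49.52%

(Intermediate values are shown rounded; full precision is carried through to the final answer.)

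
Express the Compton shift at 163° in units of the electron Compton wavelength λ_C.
1.9563 λ_C

The Compton shift formula is:
Δλ = λ_C(1 - cos θ)

Dividing both sides by λ_C:
Δλ/λ_C = 1 - cos θ

For θ = 163°:
Δλ/λ_C = 1 - cos(163°)
Δλ/λ_C = 1 - -0.9563
Δλ/λ_C = 1.9563

This means the shift is 1.9563 × λ_C = 4.7466 pm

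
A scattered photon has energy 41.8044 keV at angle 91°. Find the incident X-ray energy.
45.6000 keV

Convert final energy to wavelength (hc ≈ 1239.842 keV·pm):
λ' = hc/E' = 1239.842 / 41.8044 = 29.6582 pm

Calculate the Compton shift:
Δλ = λ_C(1 - cos(91°))
Δλ = 2.4263 × (1 - cos(91°))
Δλ = 2.4687 pm

Initial wavelength:
λ = λ' - Δλ = 29.6582 - 2.4687 = 27.1895 pm

Initial energy:
E = hc/λ = 1239.842 / 27.1895 = 45.6000 keV

(Intermediate values are shown rounded; full precision is carried through to the final answer.)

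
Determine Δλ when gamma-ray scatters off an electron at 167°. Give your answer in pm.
4.7904 pm

Using the Compton scattering formula:
Δλ = λ_C(1 - cos θ)

where λ_C = h/(m_e·c) ≈ 2.4263 pm is the Compton wavelength of an electron.

For θ = 167°:
cos(167°) = -0.9744
1 - cos(167°) = 1.9744

Δλ = 2.4263 × 1.9744
Δλ = 4.7904 pm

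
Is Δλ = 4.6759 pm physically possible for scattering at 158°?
Yes, consistent

Calculate the expected shift for θ = 158°:

Δλ_expected = λ_C(1 - cos(158°))
Δλ_expected = 2.4263 × (1 - cos(158°))
Δλ_expected = 2.4263 × 1.9272
Δλ_expected = 4.6759 pm

Given shift: 4.6759 pm
Expected shift: 4.6759 pm
Difference: 0.0000 pm

The values match. This is consistent with Compton scattering at the stated angle.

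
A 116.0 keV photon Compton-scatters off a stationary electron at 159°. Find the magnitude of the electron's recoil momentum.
1.0337e-22 kg·m/s

The electron is initially at rest, so by conservation of momentum:
p⃗_e = p⃗₀ − p⃗'  (incident photon momentum minus scattered photon momentum)

Photon momentum magnitudes (p = h/λ = E/c):
λ₀ = hc/E₀ = 10.6883 pm → p₀ = h/λ₀ = 6.1994e-23 kg·m/s
Δλ = λ_C(1 − cos 159°) = 4.6915 pm
λ' = 15.3798 pm → p' = h/λ' = 4.3083e-23 kg·m/s

The scattered photon makes angle θ = 159° with the incident direction, so by the law of cosines:
|p⃗_e|² = p₀² + p'² − 2p₀p'cos θ
|p⃗_e|² = (6.1994e-23)² + (4.3083e-23)² − 2·6.1994e-23·4.3083e-23·cos(159°)
|p⃗_e| = 1.0337e-22 kg·m/s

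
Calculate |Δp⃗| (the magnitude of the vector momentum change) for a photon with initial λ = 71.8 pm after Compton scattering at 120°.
1.5600e-23 kg·m/s

Photon momentum magnitude is p = h/λ.

Initial momentum:
p₀ = h/λ = 6.6261e-34/7.1800e-11 = 9.2285e-24 kg·m/s

After scattering:
λ' = λ + Δλ = 71.8 + 3.6395 = 75.4395 pm
p' = h/λ' = 6.6261e-34/7.5439e-11 = 8.7833e-24 kg·m/s

Momentum is a vector; the scattered photon's direction makes angle θ = 120° with the incident direction. The magnitude of the vector change Δp⃗ = p⃗₀ − p⃗' is found from the law of cosines:
|Δp⃗|² = p₀² + p'² − 2p₀p'cos θ
|Δp⃗|² = (9.2285e-24)² + (8.7833e-24)² − 2·9.2285e-24·8.7833e-24·cos(120°)
|Δp⃗| = 1.5600e-23 kg·m/s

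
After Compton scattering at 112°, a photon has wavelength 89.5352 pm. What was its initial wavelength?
86.2000 pm

From λ' = λ + Δλ, we have λ = λ' - Δλ

First calculate the Compton shift:
Δλ = λ_C(1 - cos θ)
Δλ = 2.4263 × (1 - cos(112°))
Δλ = 2.4263 × 1.3746
Δλ = 3.3352 pm

Initial wavelength:
λ = λ' - Δλ
λ = 89.5352 - 3.3352
λ = 86.2000 pm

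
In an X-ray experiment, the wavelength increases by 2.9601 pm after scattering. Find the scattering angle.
102.71°

From the Compton formula Δλ = λ_C(1 - cos θ), we can solve for θ:

cos θ = 1 - Δλ/λ_C

Given:
- Δλ = 2.9601 pm
- λ_C = h/(m_e·c) ≈ 2.42631024 pm

cos θ = 1 - 2.9601/2.42631024
cos θ = 1 - 1.220001
cos θ = -0.220001

θ = arccos(-0.220001)
θ = 102.71°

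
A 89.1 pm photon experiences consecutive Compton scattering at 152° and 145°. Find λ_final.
98.0824 pm

Apply Compton shift twice:

First scattering at θ₁ = 152°:
Δλ₁ = λ_C(1 - cos(152°))
Δλ₁ = 2.4263 × 1.8829
Δλ₁ = 4.5686 pm

After first scattering:
λ₁ = 89.1 + 4.5686 = 93.6686 pm

Second scattering at θ₂ = 145°:
Δλ₂ = λ_C(1 - cos(145°))
Δλ₂ = 2.4263 × 1.8192
Δλ₂ = 4.4138 pm

Final wavelength:
λ₂ = 93.6686 + 4.4138 = 98.0824 pm

Total shift: Δλ_total = 4.5686 + 4.4138 = 8.9824 pm

(Intermediate values are shown rounded; full precision is carried through to the final answer.)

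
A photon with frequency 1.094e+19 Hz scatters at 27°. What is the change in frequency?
1.046e+17 Hz (decrease)

Convert frequency to wavelength (c = 299792458 m/s):
λ₀ = c/f₀ = 299792458/1.094e+19 = 2.7403333e-11 m = 27.4033 pm

Calculate Compton shift:
Δλ = λ_C(1 - cos(27°)) = 0.2645 pm

Final wavelength:
λ' = λ₀ + Δλ = 27.4033 + 0.2645 = 27.6678 pm

Final frequency:
f' = c/λ' = 299792458/2.7667785e-11 = 1.0835434e+19 Hz

Frequency shift (decrease):
Δf = f₀ - f' = 1.094e+19 - 1.0835434e+19 = 1.046e+17 Hz

(Intermediate values are shown rounded; full precision is carried through to the final answer.)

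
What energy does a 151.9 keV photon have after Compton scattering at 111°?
108.2071 keV

First convert energy to wavelength:
λ = hc/E, with hc ≈ 1239.842 keV·pm (i.e. 1239.842 eV·nm)

For E = 151.9 keV = 151900 eV:
λ = 1239.842 keV·pm / 151.9 keV
λ = 8.1622 pm

Calculate the Compton shift:
Δλ = λ_C(1 - cos(111°)) = 2.4263 × 1.3584
Δλ = 3.2958 pm

Final wavelength:
λ' = 8.1622 + 3.2958 = 11.4580 pm

Final energy:
E' = hc/λ' = 1239.842 / 11.4580 = 108.2071 keV

(Intermediate values are shown rounded; full precision is carried through to the final answer.)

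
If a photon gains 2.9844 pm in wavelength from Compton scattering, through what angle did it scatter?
103.30°

From the Compton formula Δλ = λ_C(1 - cos θ), we can solve for θ:

cos θ = 1 - Δλ/λ_C

Given:
- Δλ = 2.9844 pm
- λ_C = h/(m_e·c) ≈ 2.42631024 pm

cos θ = 1 - 2.9844/2.42631024
cos θ = 1 - 1.230016
cos θ = -0.230016

θ = arccos(-0.230016)
θ = 103.30°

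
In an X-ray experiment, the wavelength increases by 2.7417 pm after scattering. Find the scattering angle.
97.47°

From the Compton formula Δλ = λ_C(1 - cos θ), we can solve for θ:

cos θ = 1 - Δλ/λ_C

Given:
- Δλ = 2.7417 pm
- λ_C = h/(m_e·c) ≈ 2.42631024 pm

cos θ = 1 - 2.7417/2.42631024
cos θ = 1 - 1.129987
cos θ = -0.129987

θ = arccos(-0.129987)
θ = 97.47°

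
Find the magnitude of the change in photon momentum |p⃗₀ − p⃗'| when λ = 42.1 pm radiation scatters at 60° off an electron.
1.5523e-23 kg·m/s

Photon momentum magnitude is p = h/λ.

Initial momentum:
p₀ = h/λ = 6.6261e-34/4.2100e-11 = 1.5739e-23 kg·m/s

After scattering:
λ' = λ + Δλ = 42.1 + 1.2132 = 43.3132 pm
p' = h/λ' = 6.6261e-34/4.3313e-11 = 1.5298e-23 kg·m/s

Momentum is a vector; the scattered photon's direction makes angle θ = 60° with the incident direction. The magnitude of the vector change Δp⃗ = p⃗₀ − p⃗' is found from the law of cosines:
|Δp⃗|² = p₀² + p'² − 2p₀p'cos θ
|Δp⃗|² = (1.5739e-23)² + (1.5298e-23)² − 2·1.5739e-23·1.5298e-23·cos(60°)
|Δp⃗| = 1.5523e-23 kg·m/s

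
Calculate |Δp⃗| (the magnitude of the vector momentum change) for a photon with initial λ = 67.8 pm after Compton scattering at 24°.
4.0577e-24 kg·m/s

Photon momentum magnitude is p = h/λ.

Initial momentum:
p₀ = h/λ = 6.6261e-34/6.7800e-11 = 9.7730e-24 kg·m/s

After scattering:
λ' = λ + Δλ = 67.8 + 0.2098 = 68.0098 pm
p' = h/λ' = 6.6261e-34/6.8010e-11 = 9.7428e-24 kg·m/s

Momentum is a vector; the scattered photon's direction makes angle θ = 24° with the incident direction. The magnitude of the vector change Δp⃗ = p⃗₀ − p⃗' is found from the law of cosines:
|Δp⃗|² = p₀² + p'² − 2p₀p'cos θ
|Δp⃗|² = (9.7730e-24)² + (9.7428e-24)² − 2·9.7730e-24·9.7428e-24·cos(24°)
|Δp⃗| = 4.0577e-24 kg·m/s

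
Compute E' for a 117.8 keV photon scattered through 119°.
87.7604 keV

First convert energy to wavelength:
λ = hc/E, with hc ≈ 1239.842 keV·pm (i.e. 1239.842 eV·nm)

For E = 117.8 keV = 117800 eV:
λ = 1239.842 keV·pm / 117.8 keV
λ = 10.5250 pm

Calculate the Compton shift:
Δλ = λ_C(1 - cos(119°)) = 2.4263 × 1.4848
Δλ = 3.6026 pm

Final wavelength:
λ' = 10.5250 + 3.6026 = 14.1276 pm

Final energy:
E' = hc/λ' = 1239.842 / 14.1276 = 87.7604 keV

(Intermediate values are shown rounded; full precision is carried through to the final answer.)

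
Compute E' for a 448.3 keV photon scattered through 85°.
248.9395 keV

First convert energy to wavelength:
λ = hc/E, with hc ≈ 1239.842 keV·pm (i.e. 1239.842 eV·nm)

For E = 448.3 keV = 448300 eV:
λ = 1239.842 keV·pm / 448.3 keV
λ = 2.7657 pm

Calculate the Compton shift:
Δλ = λ_C(1 - cos(85°)) = 2.4263 × 0.9128
Δλ = 2.2148 pm

Final wavelength:
λ' = 2.7657 + 2.2148 = 4.9805 pm

Final energy:
E' = hc/λ' = 1239.842 / 4.9805 = 248.9395 keV

(Intermediate values are shown rounded; full precision is carried through to the final answer.)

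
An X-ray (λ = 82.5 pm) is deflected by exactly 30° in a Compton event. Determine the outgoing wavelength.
82.8251 pm

Using the Compton formula: λ' = λ + λ_C(1 − cos θ)

For θ = 30°, cos θ = √3/2 (exact) ≈ 0.8660, so:
1 − cos 30° = 1 − (√3/2) ≈ 0.1340

Δλ = λ_C × 0.1340 = 2.4263 × 0.1340 = 0.3251 pm

λ' = 82.5 + 0.3251 = 82.8251 pm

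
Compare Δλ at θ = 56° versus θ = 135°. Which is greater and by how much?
135° produces the larger shift by a factor of 3.873

Calculate both shifts using Δλ = λ_C(1 - cos θ):

For θ₁ = 56°:
Δλ₁ = 2.4263 × (1 - cos(56°))
Δλ₁ = 2.4263 × 0.4408
Δλ₁ = 1.0695 pm

For θ₂ = 135°:
Δλ₂ = 2.4263 × (1 - cos(135°))
Δλ₂ = 2.4263 × 1.7071
Δλ₂ = 4.1420 pm

The 135° angle produces the larger shift.
Ratio: 4.1420/1.0695 = 3.873

(Intermediate values are shown rounded; full precision is carried through to the final answer.)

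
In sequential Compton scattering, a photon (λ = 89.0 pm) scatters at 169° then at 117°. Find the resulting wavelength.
97.3359 pm

Apply Compton shift twice:

First scattering at θ₁ = 169°:
Δλ₁ = λ_C(1 - cos(169°))
Δλ₁ = 2.4263 × 1.9816
Δλ₁ = 4.8080 pm

After first scattering:
λ₁ = 89.0 + 4.8080 = 93.8080 pm

Second scattering at θ₂ = 117°:
Δλ₂ = λ_C(1 - cos(117°))
Δλ₂ = 2.4263 × 1.4540
Δλ₂ = 3.5278 pm

Final wavelength:
λ₂ = 93.8080 + 3.5278 = 97.3359 pm

Total shift: Δλ_total = 4.8080 + 3.5278 = 8.3359 pm

(Intermediate values are shown rounded; full precision is carried through to the final answer.)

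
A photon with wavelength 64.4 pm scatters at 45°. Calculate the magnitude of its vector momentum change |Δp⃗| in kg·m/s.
7.8325e-24 kg·m/s

Photon momentum magnitude is p = h/λ.

Initial momentum:
p₀ = h/λ = 6.6261e-34/6.4400e-11 = 1.0289e-23 kg·m/s

After scattering:
λ' = λ + Δλ = 64.4 + 0.7106 = 65.1106 pm
p' = h/λ' = 6.6261e-34/6.5111e-11 = 1.0177e-23 kg·m/s

Momentum is a vector; the scattered photon's direction makes angle θ = 45° with the incident direction. The magnitude of the vector change Δp⃗ = p⃗₀ − p⃗' is found from the law of cosines:
|Δp⃗|² = p₀² + p'² − 2p₀p'cos θ
|Δp⃗|² = (1.0289e-23)² + (1.0177e-23)² − 2·1.0289e-23·1.0177e-23·cos(45°)
|Δp⃗| = 7.8325e-24 kg·m/s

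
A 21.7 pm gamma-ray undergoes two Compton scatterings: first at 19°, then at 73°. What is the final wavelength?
23.5491 pm

Apply Compton shift twice:

First scattering at θ₁ = 19°:
Δλ₁ = λ_C(1 - cos(19°))
Δλ₁ = 2.4263 × 0.0545
Δλ₁ = 0.1322 pm

After first scattering:
λ₁ = 21.7 + 0.1322 = 21.8322 pm

Second scattering at θ₂ = 73°:
Δλ₂ = λ_C(1 - cos(73°))
Δλ₂ = 2.4263 × 0.7076
Δλ₂ = 1.7169 pm

Final wavelength:
λ₂ = 21.8322 + 1.7169 = 23.5491 pm

Total shift: Δλ_total = 0.1322 + 1.7169 = 1.8491 pm

(Intermediate values are shown rounded; full precision is carried through to the final answer.)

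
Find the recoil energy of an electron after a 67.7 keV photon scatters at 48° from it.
2.8430 keV

By energy conservation: K_e = E_initial - E_final

First find the scattered photon energy:
Initial wavelength: λ = hc/E = 18.3138 pm
Compton shift: Δλ = λ_C(1 - cos(48°)) = 0.8028 pm
Final wavelength: λ' = 18.3138 + 0.8028 = 19.1166 pm
Final photon energy: E' = hc/λ' = 64.8570 keV

Electron kinetic energy:
K_e = E - E' = 67.7000 - 64.8570 = 2.8430 keV

(Intermediate values are shown rounded; full precision is carried through to the final answer.)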